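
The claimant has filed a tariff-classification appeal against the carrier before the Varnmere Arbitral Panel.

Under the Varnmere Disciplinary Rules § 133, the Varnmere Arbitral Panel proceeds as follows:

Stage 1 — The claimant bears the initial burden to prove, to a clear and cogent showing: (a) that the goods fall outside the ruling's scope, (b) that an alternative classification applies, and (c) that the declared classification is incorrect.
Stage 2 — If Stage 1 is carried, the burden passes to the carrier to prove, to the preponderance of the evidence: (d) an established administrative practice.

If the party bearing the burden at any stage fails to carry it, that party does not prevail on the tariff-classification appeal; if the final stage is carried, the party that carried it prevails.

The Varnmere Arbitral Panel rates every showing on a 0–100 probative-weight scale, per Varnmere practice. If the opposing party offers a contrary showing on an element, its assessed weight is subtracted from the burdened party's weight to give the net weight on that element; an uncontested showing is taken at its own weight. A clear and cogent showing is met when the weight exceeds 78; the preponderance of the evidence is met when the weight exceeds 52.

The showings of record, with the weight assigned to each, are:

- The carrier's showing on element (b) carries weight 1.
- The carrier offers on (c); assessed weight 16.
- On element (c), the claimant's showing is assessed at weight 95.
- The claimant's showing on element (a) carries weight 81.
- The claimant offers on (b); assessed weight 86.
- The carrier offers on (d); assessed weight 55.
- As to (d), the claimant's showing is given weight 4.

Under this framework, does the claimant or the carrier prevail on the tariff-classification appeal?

Stage 1 (claimant, a clear and cogent showing, weight exceeds 78): (a) 81 > 78 — meets; (b) net 86−1=85 > 78 — meets; (c) net 95−16=79 > 78 — meets.
  The claimant carries Stage 1; the carrier now bears the burden.
Stage 2 (carrier, the preponderance of the evidence, weight exceeds 52): (d) net 55−4=51 ≤ 52 — fails.
  Stage 2 not carried; the carrier fails its burden.
The analysis ends at Stage 2; the claimant prevails.

claimant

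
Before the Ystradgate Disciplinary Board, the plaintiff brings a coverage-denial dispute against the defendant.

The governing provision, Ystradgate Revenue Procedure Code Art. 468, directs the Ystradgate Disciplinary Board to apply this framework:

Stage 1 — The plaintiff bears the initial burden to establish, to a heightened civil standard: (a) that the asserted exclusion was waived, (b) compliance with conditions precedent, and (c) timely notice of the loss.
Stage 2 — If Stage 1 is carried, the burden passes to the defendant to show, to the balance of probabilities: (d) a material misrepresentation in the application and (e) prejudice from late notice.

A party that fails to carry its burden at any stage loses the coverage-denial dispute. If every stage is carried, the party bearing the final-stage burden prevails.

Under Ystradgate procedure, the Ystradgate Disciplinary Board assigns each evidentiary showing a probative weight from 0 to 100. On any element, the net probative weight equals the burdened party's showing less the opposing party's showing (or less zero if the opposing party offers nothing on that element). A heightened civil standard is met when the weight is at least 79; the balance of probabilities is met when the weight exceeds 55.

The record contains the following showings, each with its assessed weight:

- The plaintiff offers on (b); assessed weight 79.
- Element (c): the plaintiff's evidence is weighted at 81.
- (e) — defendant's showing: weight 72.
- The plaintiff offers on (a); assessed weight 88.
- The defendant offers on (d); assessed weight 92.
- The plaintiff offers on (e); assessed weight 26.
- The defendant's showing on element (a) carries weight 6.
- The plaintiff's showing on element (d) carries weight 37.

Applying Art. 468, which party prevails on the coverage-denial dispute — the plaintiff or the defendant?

plaintiff

At Stage 1 the plaintiff must meet a heightened civil standard (weight is at least 79): on (a) the weight is 88 less the opposing 6 gives net 82, which does reach 79, so (a) meets the standard; on (b) the weight is 79, which does reach 79, so (b) meets the standard; on (c) the weight is 81, which does reach 79, so (c) meets the standard.
  Stage 1 is satisfied; the onus moves to the defendant.
At Stage 2 the defendant must meet the balance of probabilities (weight exceeds 55): on (d) the weight is 92 less the opposing 37 gives net 55, which does not exceed 55, so (d) does not meet the standard; on (e) the weight is 72 less the opposing 26 gives net 46, which does not exceed 55, so (e) does not meet the standard.
  Stage 2 not carried; the defendant fails its burden.
So the plaintiff prevails.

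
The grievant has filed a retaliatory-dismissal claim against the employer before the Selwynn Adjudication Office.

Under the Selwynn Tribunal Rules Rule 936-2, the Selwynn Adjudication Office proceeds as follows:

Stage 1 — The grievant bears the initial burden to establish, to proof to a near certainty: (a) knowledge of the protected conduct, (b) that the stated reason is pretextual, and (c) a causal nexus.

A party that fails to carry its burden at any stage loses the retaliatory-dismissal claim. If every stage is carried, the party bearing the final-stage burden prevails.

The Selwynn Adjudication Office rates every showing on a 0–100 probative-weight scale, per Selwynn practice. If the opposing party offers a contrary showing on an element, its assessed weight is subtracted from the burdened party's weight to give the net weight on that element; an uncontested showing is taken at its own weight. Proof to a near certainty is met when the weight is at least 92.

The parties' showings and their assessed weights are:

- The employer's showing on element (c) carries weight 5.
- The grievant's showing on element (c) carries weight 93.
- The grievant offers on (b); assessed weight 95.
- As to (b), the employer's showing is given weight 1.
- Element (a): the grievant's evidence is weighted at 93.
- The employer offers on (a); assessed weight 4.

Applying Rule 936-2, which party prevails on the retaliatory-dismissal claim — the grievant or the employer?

employer

Stage 1 — burden on grievant; standard: proof to a near certainty (weight is at least 92).
    (a): 93 − 4 = 89 < 92 [not met]
    (b): 95 − 1 = 94 ≥ 92 [met]
    (c): 93 − 5 = 88 < 92 [not met]
  Not every element is met, so the grievant fails to carry Stage 1.
So the employer prevails.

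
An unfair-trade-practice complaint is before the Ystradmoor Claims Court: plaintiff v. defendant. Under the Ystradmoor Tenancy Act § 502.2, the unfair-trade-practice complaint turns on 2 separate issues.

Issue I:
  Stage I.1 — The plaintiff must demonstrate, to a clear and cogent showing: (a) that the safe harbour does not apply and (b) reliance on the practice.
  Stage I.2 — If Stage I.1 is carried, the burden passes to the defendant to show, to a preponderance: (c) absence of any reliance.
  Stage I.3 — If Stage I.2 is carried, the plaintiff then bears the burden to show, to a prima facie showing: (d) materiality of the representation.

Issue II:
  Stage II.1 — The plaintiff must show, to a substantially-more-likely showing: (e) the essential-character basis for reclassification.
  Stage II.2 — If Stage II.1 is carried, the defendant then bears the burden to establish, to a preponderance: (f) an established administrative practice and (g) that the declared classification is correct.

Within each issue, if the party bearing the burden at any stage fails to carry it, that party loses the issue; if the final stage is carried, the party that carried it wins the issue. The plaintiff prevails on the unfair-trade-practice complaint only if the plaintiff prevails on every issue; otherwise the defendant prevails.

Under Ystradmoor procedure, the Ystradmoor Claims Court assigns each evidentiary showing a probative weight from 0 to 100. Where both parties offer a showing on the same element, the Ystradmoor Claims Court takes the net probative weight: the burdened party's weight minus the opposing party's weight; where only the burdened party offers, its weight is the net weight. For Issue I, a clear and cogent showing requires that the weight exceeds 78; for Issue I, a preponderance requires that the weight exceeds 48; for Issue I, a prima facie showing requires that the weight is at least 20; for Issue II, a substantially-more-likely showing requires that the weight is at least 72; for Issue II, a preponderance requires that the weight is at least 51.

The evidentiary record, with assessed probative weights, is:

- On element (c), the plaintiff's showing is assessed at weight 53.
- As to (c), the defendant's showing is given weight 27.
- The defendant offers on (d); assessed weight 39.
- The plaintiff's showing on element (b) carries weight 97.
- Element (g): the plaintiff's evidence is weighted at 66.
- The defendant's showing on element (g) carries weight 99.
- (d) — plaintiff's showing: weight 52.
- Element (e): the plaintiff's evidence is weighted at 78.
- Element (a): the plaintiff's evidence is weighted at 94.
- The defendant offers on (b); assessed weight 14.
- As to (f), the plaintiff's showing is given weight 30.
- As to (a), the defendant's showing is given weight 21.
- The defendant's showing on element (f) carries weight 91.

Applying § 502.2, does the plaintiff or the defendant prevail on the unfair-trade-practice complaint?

defendant

— Issue I —
At Stage I.1 the plaintiff must meet a clear and cogent showing (weight exceeds 78): on (a) the weight is 94 less the opposing 21 gives net 73, ≤ 78, so (a) does not meet the standard; on (b) the weight is 97 less the opposing 14 gives net 83, which does exceed 78, so (b) meets the standard.
  Not every element is met, so the plaintiff fails to carry Stage I.1.
So the defendant prevails on this issue.
— Issue II —
Stage II.1 (plaintiff, a substantially-more-likely showing, weight is at least 72): (e) 78 ≥ 72 — meets.
  All elements met. The burden passes to the defendant.
Stage II.2 (defendant, a preponderance, weight is at least 51): (f) net 91−30=61 ≥ 51 — meets; (g) net 99−66=33 < 51 — fails.
  Not every element is met, so the defendant fails to carry Stage II.2.
The analysis ends at Stage II.2; the plaintiff prevails on this issue.
Per-issue: Issue I → defendant; Issue II → plaintiff. The plaintiff must prevail on every issue; overall, the defendant prevails.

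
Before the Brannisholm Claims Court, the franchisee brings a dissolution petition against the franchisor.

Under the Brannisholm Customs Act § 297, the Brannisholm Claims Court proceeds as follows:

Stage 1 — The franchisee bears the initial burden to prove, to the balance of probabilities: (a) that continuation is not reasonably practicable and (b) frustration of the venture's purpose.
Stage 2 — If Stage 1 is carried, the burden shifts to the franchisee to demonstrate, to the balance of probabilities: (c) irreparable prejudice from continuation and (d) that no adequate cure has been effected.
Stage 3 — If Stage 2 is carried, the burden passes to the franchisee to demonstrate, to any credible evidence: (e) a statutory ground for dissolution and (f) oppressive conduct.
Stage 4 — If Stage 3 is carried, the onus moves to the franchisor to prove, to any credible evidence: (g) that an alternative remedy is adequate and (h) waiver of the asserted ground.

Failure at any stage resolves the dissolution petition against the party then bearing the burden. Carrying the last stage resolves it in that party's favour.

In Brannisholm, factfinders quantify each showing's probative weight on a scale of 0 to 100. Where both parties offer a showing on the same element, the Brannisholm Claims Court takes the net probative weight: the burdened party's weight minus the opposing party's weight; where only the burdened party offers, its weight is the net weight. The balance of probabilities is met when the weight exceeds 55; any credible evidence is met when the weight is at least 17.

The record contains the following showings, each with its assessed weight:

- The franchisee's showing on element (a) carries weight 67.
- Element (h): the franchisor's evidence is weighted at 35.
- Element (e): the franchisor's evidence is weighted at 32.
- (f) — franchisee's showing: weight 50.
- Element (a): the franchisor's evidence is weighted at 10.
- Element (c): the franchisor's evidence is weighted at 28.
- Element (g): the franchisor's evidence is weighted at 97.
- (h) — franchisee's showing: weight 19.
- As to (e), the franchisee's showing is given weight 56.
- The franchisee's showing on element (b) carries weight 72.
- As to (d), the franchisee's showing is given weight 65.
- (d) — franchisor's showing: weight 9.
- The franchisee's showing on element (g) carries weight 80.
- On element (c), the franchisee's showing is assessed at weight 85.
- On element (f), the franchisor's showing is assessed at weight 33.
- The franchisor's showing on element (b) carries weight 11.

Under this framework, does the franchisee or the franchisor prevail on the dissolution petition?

At Stage 1 the franchisee must meet the balance of probabilities (weight exceeds 55): on (a) the weight is 67 less the opposing 10 gives net 57, which does exceed 55, so (a) meets the standard; on (b) the weight is 72 less the opposing 11 gives net 61, which does exceed 55, so (b) meets the standard.
  Stage 1 is satisfied; the franchisee continues to bear the burden.
At Stage 2 the franchisee must meet the balance of probabilities (weight exceeds 55): on (c) the weight is 85 less the opposing 28 gives net 57, > 55, so (c) meets the standard; on (d) the weight is 65 less the opposing 9 gives net 56, which does exceed 55, so (d) meets the standard.
  Stage 2 carried; the burden remains with the franchisee.
At Stage 3 the franchisee must meet any credible evidence (weight is at least 17): on (e) the weight is 56 less the opposing 32 gives net 24, which does reach 17, so (e) meets the standard; on (f) the weight is 50 less the opposing 33 gives net 17, ≥ 17, so (f) meets the standard.
  Stage 3 is satisfied; the onus moves to the franchisor.
At Stage 4 the franchisor must meet any credible evidence (weight is at least 17): on (g) the weight is 97 less the opposing 80 gives net 17, ≥ 17, so (g) meets the standard; on (h) the weight is 35 less the opposing 19 gives net 16, < 17, so (h) does not meet the standard.
  The franchisor does not carry Stage 4.
The franchisee prevails.

franchisee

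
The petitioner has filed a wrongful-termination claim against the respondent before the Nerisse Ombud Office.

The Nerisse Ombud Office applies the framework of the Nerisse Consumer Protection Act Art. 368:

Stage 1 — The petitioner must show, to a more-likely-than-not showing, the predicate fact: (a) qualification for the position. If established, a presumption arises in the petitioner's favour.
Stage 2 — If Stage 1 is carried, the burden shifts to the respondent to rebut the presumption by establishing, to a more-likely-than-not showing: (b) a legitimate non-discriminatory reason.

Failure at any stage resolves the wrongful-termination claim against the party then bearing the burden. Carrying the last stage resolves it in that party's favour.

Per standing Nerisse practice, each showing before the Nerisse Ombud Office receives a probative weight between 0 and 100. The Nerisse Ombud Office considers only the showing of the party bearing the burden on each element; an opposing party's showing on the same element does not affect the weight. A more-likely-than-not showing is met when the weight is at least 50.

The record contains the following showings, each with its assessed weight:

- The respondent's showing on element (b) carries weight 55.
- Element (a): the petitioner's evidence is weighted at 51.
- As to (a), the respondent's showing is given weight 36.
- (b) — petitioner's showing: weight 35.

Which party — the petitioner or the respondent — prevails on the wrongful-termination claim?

respondent

Stage 1 (petitioner, a more-likely-than-not showing, weight is at least 50): (a) 51 (respondent's 36 disregarded) ≥ 50 — meets.
  The petitioner carries Stage 1; the respondent now bears the burden.
Stage 2 (respondent, a more-likely-than-not showing, weight is at least 50): (b) 55 (petitioner's 35 disregarded) ≥ 50 — meets.
  The respondent carries the last stage.
With every stage satisfied, the respondent prevails.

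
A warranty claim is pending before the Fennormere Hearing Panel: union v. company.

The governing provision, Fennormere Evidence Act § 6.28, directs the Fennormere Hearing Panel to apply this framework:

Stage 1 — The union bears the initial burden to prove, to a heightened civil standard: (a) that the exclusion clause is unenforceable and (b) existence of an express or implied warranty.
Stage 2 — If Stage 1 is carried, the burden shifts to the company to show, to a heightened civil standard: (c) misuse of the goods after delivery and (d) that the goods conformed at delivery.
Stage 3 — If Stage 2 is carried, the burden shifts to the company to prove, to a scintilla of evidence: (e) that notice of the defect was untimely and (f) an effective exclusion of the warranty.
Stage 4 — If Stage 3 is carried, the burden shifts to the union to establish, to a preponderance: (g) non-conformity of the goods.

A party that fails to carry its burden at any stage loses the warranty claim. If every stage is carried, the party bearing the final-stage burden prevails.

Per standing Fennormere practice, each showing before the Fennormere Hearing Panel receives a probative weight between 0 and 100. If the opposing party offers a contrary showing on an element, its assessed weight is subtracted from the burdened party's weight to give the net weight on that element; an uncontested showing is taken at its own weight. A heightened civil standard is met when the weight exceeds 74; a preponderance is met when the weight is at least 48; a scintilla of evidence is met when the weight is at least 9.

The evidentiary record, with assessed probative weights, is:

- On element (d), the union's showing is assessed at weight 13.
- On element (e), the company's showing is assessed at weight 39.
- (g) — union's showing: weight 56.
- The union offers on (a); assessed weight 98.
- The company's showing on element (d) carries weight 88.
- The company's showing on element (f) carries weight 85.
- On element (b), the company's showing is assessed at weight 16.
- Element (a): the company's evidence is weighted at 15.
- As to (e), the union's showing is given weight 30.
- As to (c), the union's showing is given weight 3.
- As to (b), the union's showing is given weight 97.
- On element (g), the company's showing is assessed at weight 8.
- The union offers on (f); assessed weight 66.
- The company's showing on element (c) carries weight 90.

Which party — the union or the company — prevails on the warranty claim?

union

Stage 1 (union, a heightened civil standard, weight exceeds 74): (a) net 98−15=83 > 74 — meets; (b) net 97−16=81 > 74 — meets.
  The union carries Stage 1; the company now bears the burden.
Stage 2 (company, a heightened civil standard, weight exceeds 74): (c) net 90−3=87 > 74 — meets; (d) net 88−13=75 > 74 — meets.
  Stage 2 carried; the burden remains with the company.
Stage 3 (company, a scintilla of evidence, weight is at least 9): (e) net 39−30=9 ≥ 9 — meets; (f) net 85−66=19 ≥ 9 — meets.
  The company carries Stage 3; the union now bears the burden.
Stage 4 (union, a preponderance, weight is at least 48): (g) net 56−8=48 ≥ 48 — meets.
  The union carries the last stage.
With every stage satisfied, the union prevails.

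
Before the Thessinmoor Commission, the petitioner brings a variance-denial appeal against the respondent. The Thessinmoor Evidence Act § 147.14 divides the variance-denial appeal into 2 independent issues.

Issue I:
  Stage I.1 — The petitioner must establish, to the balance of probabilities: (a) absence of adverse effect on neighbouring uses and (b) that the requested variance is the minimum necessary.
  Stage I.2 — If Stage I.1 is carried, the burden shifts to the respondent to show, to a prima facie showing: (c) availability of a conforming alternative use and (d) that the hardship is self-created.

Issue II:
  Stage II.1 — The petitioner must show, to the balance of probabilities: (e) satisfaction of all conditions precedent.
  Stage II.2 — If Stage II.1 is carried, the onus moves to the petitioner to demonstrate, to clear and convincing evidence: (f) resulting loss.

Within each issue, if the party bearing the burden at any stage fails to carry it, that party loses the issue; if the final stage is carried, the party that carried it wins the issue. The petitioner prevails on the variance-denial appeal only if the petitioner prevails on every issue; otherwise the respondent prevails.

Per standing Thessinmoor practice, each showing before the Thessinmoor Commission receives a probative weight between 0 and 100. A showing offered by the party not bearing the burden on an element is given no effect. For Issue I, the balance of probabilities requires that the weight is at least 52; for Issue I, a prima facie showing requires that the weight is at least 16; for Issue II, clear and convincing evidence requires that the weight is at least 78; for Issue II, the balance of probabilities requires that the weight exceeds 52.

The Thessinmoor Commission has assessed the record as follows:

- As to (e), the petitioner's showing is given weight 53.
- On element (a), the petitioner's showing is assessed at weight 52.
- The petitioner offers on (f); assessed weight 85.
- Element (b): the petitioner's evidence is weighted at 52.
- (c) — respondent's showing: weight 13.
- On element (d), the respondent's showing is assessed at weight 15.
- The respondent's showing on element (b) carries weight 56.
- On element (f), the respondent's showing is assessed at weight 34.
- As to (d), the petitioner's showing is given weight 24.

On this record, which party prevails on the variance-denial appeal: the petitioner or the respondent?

— Issue I —
At Stage I.1 the petitioner must meet the balance of probabilities (weight is at least 52): on (a) the weight is 52, ≥ 52, so (a) meets the standard; on (b) the weight is 52 (the respondent's 56 is given no effect), which does reach 52, so (b) meets the standard.
  Stage I.1 carried; the burden shifts to the respondent.
At Stage I.2 the respondent must meet a prima facie showing (weight is at least 16): on (c) the weight is 13, which does not reach 16, so (c) does not meet the standard; on (d) the weight is 15 (the petitioner's 24 is given no effect), which does not reach 16, so (d) does not meet the standard.
  The respondent does not carry Stage I.2.
The analysis ends at Stage I.2; the petitioner prevails on this issue.
— Issue II —
Stage II.1 (petitioner, the balance of probabilities, weight exceeds 52): (e) 53 > 52 — meets.
  All elements met. The petitioner retains the burden for Stage II.2.
Stage II.2 (petitioner, clear and convincing evidence, weight is at least 78): (f) 85 (respondent's 34 disregarded) ≥ 78 — meets.
  All elements met at the final stage.
All stages carried — the petitioner prevails on this issue.
Per-issue: Issue I → petitioner; Issue II → petitioner. The petitioner must prevail on every issue; overall, the petitioner prevails.

petitioner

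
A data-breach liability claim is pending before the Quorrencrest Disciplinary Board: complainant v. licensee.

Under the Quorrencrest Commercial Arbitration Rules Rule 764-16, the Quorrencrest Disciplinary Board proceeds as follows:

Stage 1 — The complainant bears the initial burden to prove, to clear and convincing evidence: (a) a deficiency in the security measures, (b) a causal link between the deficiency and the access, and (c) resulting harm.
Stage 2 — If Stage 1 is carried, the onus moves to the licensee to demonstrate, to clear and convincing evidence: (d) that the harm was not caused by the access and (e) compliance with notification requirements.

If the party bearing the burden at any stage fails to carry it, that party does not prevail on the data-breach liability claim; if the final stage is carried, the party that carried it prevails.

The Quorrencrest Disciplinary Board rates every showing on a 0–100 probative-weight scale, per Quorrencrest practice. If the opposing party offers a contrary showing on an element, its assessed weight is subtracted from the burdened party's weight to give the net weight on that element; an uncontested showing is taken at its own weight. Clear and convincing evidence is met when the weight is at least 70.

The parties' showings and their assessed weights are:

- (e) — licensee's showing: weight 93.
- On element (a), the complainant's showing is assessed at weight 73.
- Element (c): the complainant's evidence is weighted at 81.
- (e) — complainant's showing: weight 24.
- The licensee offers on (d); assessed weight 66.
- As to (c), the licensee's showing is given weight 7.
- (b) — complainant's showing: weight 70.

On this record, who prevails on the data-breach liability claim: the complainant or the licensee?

Stage 1 (complainant, clear and convincing evidence, weight is at least 70): (a) 73 ≥ 70 — meets; (b) 70 ≥ 70 — meets; (c) net 81−7=74 ≥ 70 — meets.
  Stage 1 is satisfied; the onus moves to the licensee.
Stage 2 (licensee, clear and convincing evidence, weight is at least 70): (d) 66 < 70 — fails; (e) net 93−24=69 < 70 — fails.
  The licensee does not carry Stage 2.
The analysis ends at Stage 2; the complainant prevails.

complainant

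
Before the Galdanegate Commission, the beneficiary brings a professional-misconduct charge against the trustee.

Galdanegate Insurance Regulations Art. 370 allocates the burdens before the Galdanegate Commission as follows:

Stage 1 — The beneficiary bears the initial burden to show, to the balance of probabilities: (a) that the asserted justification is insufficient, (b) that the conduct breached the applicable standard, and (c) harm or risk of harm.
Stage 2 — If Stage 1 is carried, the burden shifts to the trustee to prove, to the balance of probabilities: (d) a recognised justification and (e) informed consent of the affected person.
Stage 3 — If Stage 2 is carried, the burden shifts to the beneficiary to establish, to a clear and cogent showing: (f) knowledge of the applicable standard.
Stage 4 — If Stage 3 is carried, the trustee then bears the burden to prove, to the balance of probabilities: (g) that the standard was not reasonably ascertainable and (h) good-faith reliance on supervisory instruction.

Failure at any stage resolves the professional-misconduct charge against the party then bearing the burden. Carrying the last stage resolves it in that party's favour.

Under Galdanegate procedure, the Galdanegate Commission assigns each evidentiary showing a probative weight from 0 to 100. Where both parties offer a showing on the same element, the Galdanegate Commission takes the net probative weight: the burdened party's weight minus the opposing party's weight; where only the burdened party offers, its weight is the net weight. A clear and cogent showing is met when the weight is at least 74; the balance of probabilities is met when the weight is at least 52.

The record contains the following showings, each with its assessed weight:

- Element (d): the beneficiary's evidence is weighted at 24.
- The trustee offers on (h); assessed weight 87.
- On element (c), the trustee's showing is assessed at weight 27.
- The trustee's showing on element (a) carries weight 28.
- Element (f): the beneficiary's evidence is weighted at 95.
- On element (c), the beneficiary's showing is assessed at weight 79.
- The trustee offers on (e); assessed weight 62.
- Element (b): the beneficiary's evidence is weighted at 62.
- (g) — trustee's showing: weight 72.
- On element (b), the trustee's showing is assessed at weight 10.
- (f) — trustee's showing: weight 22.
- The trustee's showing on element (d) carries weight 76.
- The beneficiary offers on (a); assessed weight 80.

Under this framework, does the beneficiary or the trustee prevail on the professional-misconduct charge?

At Stage 1 the beneficiary must meet the balance of probabilities (weight is at least 52): on (a) the weight is 80 less the opposing 28 gives net 52, ≥ 52, so (a) meets the standard; on (b) the weight is 62 less the opposing 10 gives net 52, ≥ 52, so (b) meets the standard; on (c) the weight is 79 less the opposing 27 gives net 52, ≥ 52, so (c) meets the standard.
  Stage 1 is satisfied; the onus moves to the trustee.
At Stage 2 the trustee must meet the balance of probabilities (weight is at least 52): on (d) the weight is 76 less the opposing 24 gives net 52, ≥ 52, so (d) meets the standard; on (e) the weight is 62, ≥ 52, so (e) meets the standard.
  Stage 2 carried; the burden shifts to the beneficiary.
At Stage 3 the beneficiary must meet a clear and cogent showing (weight is at least 74): on (f) the weight is 95 less the opposing 22 gives net 73, < 74, so (f) does not meet the standard.
  Not every element is met, so the beneficiary fails to carry Stage 3.
The trustee prevails.

trustee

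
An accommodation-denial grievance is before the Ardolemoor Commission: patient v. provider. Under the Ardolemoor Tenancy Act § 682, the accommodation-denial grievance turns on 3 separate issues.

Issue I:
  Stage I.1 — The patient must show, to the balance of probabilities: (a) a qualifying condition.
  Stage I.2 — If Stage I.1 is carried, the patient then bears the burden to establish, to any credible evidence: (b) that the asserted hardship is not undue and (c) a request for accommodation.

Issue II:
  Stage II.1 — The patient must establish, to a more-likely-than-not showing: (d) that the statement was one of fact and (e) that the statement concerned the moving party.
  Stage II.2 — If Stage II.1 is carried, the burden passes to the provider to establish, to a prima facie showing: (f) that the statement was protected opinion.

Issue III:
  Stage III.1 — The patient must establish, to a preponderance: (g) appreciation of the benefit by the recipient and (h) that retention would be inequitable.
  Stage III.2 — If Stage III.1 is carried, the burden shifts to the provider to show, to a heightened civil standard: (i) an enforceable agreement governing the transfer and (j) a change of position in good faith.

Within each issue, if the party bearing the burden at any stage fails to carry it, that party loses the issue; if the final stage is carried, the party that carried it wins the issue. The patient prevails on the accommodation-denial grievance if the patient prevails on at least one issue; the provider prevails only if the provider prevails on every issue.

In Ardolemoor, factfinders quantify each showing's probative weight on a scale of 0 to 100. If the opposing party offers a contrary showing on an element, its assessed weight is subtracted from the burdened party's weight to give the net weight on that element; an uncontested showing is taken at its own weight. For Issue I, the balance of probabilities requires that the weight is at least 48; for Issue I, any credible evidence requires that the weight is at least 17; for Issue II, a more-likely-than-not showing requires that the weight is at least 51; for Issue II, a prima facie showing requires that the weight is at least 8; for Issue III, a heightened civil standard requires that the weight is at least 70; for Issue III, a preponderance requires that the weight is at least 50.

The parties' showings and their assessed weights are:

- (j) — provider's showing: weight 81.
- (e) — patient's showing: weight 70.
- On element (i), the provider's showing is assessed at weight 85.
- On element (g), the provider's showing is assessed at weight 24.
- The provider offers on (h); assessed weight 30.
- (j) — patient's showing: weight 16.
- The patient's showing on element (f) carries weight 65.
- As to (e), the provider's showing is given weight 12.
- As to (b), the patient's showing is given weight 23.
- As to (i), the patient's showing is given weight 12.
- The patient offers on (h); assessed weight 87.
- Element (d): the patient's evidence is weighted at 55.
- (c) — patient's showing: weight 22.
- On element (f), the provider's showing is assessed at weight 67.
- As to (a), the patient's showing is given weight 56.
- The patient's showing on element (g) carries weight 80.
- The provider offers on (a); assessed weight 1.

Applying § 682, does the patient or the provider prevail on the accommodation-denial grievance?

— Issue I —
Stage I.1 — burden on patient; standard: the balance of probabilities (weight is at least 48).
    (a): 56 − 1 = 55 ≥ 48 [met]
  All elements met. The patient retains the burden for Stage I.2.
Stage I.2 — burden on patient; standard: any credible evidence (weight is at least 17).
    (b): 23 ≥ 17 [met]
    (c): 22 ≥ 17 [met]
  The patient carries the last stage.
Every stage carried; the patient prevails on this issue.
— Issue II —
At Stage II.1 the patient must meet a more-likely-than-not showing (weight is at least 51): on (d) the weight is 55, which does reach 51, so (d) meets the standard; on (e) the weight is 70 less the opposing 12 gives net 58, which does reach 51, so (e) meets the standard.
  All elements met. The burden passes to the provider.
At Stage II.2 the provider must meet a prima facie showing (weight is at least 8): on (f) the weight is 67 less the opposing 65 gives net 2, which does not reach 8, so (f) does not meet the standard.
  The provider does not carry Stage II.2.
So the patient prevails on this issue.
— Issue III —
Stage III.1 (patient, a preponderance, weight is at least 50): (g) net 80−24=56 ≥ 50 — meets; (h) net 87−30=57 ≥ 50 — meets.
  Stage III.1 carried; the burden shifts to the provider.
Stage III.2 (provider, a heightened civil standard, weight is at least 70): (i) net 85−12=73 ≥ 70 — meets; (j) net 81−16=65 < 70 — fails.
  Stage III.2 not carried; the provider fails its burden.
So the patient prevails on this issue.
Per-issue: Issue I → patient; Issue II → patient; Issue III → patient. The patient must prevail on at least one issue; overall, the patient prevails.

patient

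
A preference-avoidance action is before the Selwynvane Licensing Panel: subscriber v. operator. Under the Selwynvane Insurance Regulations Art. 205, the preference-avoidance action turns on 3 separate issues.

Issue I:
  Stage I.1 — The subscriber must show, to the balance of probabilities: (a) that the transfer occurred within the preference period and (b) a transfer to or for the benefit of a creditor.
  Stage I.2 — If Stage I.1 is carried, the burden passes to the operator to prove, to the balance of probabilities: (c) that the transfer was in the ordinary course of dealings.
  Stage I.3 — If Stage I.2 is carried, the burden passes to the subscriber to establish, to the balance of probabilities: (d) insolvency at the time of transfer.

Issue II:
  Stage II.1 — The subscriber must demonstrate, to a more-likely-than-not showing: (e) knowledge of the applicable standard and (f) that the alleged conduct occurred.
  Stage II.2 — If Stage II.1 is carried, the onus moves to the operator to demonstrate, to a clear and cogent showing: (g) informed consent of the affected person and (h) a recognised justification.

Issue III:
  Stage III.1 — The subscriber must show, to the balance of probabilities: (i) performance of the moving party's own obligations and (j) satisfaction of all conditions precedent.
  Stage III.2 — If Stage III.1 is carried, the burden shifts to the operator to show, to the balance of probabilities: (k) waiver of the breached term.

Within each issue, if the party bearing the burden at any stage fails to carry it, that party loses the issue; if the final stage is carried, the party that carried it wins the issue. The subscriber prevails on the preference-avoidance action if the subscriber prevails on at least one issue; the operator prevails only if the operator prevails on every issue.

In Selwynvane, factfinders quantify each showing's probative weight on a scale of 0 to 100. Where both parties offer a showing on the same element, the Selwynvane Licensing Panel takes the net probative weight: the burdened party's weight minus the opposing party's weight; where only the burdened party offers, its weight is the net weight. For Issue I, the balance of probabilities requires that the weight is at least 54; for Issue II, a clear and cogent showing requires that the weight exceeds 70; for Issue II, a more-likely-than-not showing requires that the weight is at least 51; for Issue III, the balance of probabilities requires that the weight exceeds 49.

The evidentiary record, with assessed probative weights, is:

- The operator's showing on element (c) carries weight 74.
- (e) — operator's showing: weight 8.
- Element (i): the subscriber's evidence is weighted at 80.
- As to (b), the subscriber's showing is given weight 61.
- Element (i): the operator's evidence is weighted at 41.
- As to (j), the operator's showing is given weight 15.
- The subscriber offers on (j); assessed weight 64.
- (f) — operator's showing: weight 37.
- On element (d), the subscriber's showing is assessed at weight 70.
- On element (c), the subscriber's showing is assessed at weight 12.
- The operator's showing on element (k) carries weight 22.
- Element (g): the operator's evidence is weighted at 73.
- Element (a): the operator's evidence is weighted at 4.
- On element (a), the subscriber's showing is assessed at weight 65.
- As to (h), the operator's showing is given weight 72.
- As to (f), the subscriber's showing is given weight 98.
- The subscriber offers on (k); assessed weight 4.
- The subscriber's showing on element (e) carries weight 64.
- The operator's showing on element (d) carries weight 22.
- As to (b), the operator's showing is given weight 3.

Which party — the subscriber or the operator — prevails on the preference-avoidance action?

operator

— Issue I —
Stage I.1 — burden on subscriber; standard: the balance of probabilities (weight is at least 54).
    (a): 65 − 4 = 61 ≥ 54 [met]
    (b): 61 − 3 = 58 ≥ 54 [met]
  Stage I.1 carried; the burden shifts to the operator.
Stage I.2 — burden on operator; standard: the balance of probabilities (weight is at least 54).
    (c): 74 − 12 = 62 ≥ 54 [met]
  The operator carries Stage I.2; the subscriber now bears the burden.
Stage I.3 — burden on subscriber; standard: the balance of probabilities (weight is at least 54).
    (d): 70 − 22 = 48 < 54 [not met]
  The subscriber does not carry Stage I.3.
The analysis ends at Stage I.3; the operator prevails on this issue.
— Issue II —
Stage II.1 (subscriber, a more-likely-than-not showing, weight is at least 51): (e) net 64−8=56 ≥ 51 — meets; (f) net 98−37=61 ≥ 51 — meets.
  Stage II.1 carried; the burden shifts to the operator.
Stage II.2 (operator, a clear and cogent showing, weight exceeds 70): (g) 73 > 70 — meets; (h) 72 > 70 — meets.
  The operator carries the last stage.
All stages carried — the operator prevails on this issue.
— Issue III —
Stage III.1 — burden on subscriber; standard: the balance of probabilities (weight exceeds 49).
    (i): 80 − 41 = 39 ≤ 49 [not met]
    (j): 64 − 15 = 49 ≤ 49 [not met]
  The subscriber does not carry Stage III.1.
So the operator prevails on this issue.
Per-issue: Issue I → operator; Issue II → operator; Issue III → operator. The subscriber must prevail on at least one issue; overall, the operator prevails.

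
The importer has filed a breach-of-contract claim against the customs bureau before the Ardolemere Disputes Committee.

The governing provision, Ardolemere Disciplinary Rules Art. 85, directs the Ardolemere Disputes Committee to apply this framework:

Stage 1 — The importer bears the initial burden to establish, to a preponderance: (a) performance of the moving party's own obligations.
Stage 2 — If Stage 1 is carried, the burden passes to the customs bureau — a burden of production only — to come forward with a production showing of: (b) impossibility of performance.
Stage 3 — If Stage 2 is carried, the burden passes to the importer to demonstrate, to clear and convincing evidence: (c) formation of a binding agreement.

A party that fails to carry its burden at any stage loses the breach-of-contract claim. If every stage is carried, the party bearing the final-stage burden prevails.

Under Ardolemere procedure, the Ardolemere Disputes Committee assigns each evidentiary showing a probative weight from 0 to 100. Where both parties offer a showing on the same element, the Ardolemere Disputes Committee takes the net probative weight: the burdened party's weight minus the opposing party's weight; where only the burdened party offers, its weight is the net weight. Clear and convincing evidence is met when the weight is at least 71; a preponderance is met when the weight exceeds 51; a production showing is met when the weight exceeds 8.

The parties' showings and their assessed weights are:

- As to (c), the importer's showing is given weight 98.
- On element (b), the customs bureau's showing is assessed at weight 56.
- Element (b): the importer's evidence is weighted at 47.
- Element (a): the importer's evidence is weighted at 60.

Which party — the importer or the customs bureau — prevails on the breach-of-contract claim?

Stage 1 — burden on importer; standard: a preponderance (weight exceeds 51).
    (a): 60 > 51 [met]
  All elements met. The burden passes to the customs bureau.
Stage 2 — burden on customs bureau; standard: a production showing (weight exceeds 8).
    (b): 56 − 47 = 9 > 8 [met]
  All elements met. The burden passes to the importer.
Stage 3 — burden on importer; standard: clear and convincing evidence (weight is at least 71).
    (c): 98 ≥ 71 [met]
  Stage 3 carried; the final stage is satisfied.
Every stage carried; the importer prevails.

importer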